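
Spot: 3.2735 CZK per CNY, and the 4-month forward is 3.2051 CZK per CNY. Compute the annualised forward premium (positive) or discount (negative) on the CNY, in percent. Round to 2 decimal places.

T = 4/12 years.
(F − S)/S = (3.2051 − 3.2735)/3.2735 = -0.0208951.
×(1/T) gives -6.27% p.a.

-6.27%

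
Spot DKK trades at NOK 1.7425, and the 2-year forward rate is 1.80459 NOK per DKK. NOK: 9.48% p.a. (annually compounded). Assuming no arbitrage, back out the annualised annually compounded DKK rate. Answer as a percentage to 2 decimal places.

T = 2 years.
CIP gives F = S · g_NOK/g_DKK, so g_NOK/g_DKK = 1.80459/1.7425 = 1.0356327.
NOK growth factor: (1 + 0.0948)^2 = 1.198587.
That pins the DKK growth at 1.1573476.
r = 1.1573476^(1/2) − 1 = 0.075801 → 7.58%.

7.58%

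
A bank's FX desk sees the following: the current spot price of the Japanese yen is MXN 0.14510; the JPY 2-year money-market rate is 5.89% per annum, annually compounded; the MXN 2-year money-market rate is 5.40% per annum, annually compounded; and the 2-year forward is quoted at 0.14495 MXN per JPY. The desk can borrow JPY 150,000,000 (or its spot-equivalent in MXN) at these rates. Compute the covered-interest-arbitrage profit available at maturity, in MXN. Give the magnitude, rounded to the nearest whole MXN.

T = 2 years.
Invest the JPY and cover forward: 150,000,000 × 1.12126921 × 0.14495 = MXN 24,379,195.80.
Convert at spot and invest in MXN: 150,000,000 × 0.14510 × 1.110916 = MXN 24,179,086.74.
The quoted forward overvalues JPY, so borrow MXN, buy JPY at spot, deposit the JPY at 5.89%, and sell the proceeds forward at 0.14495.
Arbitrage profit = |24,379,195.80 − 24,179,086.74| = MXN 200,109.

MXN 200,109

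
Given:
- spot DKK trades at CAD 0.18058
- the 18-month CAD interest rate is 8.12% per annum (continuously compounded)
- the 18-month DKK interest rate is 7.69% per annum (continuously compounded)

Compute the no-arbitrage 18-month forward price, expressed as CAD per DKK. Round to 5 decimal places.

T = 18/12 years.
Growth of 1 CAD over T: e^(0.0812×18/12) = 1.1295282.
DKK accumulates by e^(0.0769×18/12) = 1.1222662.
Forward (CAD per DKK) = 0.18058 × 1.1295282 / 1.1222662 = 0.1817485.

0.18175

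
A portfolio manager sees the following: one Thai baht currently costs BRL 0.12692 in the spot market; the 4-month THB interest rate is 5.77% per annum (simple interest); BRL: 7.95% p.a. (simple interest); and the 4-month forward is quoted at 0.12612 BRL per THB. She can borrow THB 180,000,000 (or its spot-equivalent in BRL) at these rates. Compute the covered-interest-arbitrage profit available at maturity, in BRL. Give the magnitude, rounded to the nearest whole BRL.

T = 4/12 years.
Route A — deposit THB, sell forward: 180,000,000 × 1.0192333333 × 0.12612 = BRL 23,138,227.44.
Route B — convert at spot, deposit BRL: 180,000,000 × 0.12692 × 1.026500 = BRL 23,451,008.40.
The quoted forward undervalues THB, so borrow THB, convert to BRL at spot, deposit the BRL at 7.95%, and buy THB forward at 0.12612 to cover the loan.
Arbitrage profit = |23,138,227.44 − 23,451,008.40| = BRL 312,781.

BRL 312,781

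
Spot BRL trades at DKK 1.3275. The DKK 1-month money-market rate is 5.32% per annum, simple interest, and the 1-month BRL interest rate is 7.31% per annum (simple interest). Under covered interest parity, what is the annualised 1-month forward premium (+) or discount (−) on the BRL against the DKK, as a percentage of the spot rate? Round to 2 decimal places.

T = 1/12 years.
F = S · g_DKK/g_BRL = 1.3275 × 1.0044333/1.0060917 = 1.3253118.
Annualised premium = (F − S)/S × (1/T) = (1.3253118 − 1.3275)/1.3275 ÷ (1/12) = -1.98%.

-1.98%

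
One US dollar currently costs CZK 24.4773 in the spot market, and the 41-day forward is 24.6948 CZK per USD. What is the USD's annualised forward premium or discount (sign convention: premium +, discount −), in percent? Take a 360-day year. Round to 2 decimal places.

T = 41/360 years.
USD trades forward at +0.88858% vs spot over the period.
×(1/T) gives 7.80% p.a.

+7.80%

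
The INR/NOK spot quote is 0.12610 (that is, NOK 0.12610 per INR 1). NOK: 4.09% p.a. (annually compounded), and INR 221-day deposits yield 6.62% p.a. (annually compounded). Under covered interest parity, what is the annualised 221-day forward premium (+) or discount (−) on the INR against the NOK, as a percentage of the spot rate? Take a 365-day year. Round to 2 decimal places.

-2.38%

T = 221/365 years.
No-arbitrage forward: 0.1261 × 1.024568 / 1.0395748 = 0.12427968 NOK/INR.
(F − S)/S ÷ T = (0.12427968 − 0.1261)/0.1261/(221/365) = -0.023841 → -2.38%.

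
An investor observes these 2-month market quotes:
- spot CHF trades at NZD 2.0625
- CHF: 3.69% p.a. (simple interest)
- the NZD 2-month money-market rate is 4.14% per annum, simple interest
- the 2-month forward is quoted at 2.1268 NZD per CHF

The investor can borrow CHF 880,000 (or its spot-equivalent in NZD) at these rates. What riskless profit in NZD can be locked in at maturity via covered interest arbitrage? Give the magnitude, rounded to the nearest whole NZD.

NZD 55,571

T = 2/12 years.
Keep in CHF, deliver into the forward: 880,000·1.006150·2.1268 = NZD 1,883,094.24.
Swap to NZD now, deposit: 880,000·2.0625·1.006900 = NZD 1,827,523.50.
The quoted forward overvalues CHF, so borrow NZD, buy CHF at spot, deposit the CHF at 3.69%, and sell the proceeds forward at 2.1268.
Arbitrage profit = |1,883,094.24 − 1,827,523.50| = NZD 55,571.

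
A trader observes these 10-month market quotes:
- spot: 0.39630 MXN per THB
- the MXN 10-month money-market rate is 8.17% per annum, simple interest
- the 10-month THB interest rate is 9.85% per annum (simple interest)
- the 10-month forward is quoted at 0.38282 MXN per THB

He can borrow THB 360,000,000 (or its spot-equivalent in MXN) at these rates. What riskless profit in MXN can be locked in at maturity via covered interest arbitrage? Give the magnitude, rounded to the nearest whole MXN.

T = 10/12 years.
Invest the THB and cover forward: 360,000,000 × 1.08208333333 × 0.38282 = MXN 149,127,531.00.
Convert at spot and invest in MXN: 360,000,000 × 0.39630 × 1.06808333333 = MXN 152,381,313.00.
The quoted forward undervalues THB, so borrow THB, convert to MXN at spot, deposit the MXN at 8.17%, and buy THB forward at 0.38282 to cover the loan.
The gap between the two covered legs is MXN 3,253,782.

MXN 3,253,782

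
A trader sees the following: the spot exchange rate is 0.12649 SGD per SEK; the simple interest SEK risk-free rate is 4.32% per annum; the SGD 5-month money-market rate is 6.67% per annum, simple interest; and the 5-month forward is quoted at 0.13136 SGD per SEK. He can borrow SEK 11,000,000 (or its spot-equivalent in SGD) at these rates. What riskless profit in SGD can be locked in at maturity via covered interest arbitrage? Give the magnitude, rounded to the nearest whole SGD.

T = 5/12 years.
Keep in SEK, deliver into the forward: 11,000,000·1.018000·0.13136 = SGD 1,470,969.28.
Swap to SGD now, deposit: 11,000,000·0.12649·1.027791667 = SGD 1,430,059.05.
The quoted forward overvalues SEK, so borrow SGD, buy SEK at spot, deposit the SEK at 4.32%, and sell the proceeds forward at 0.13136.
Arbitrage profit = |1,470,969.28 − 1,430,059.05| = SGD 40,910.

SGD 40,910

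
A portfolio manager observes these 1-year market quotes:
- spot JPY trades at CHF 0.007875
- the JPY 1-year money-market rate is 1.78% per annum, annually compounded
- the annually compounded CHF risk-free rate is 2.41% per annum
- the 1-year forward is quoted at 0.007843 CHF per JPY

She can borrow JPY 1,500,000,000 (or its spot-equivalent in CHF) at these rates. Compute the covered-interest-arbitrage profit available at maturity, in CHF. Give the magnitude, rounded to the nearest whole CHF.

CHF 123,273

T = 1 year.
Route A — deposit JPY, sell forward: 1,500,000,000 × 1.017800 × 0.007843 = CHF 11,973,908.10.
Route B — convert at spot, deposit CHF: 1,500,000,000 × 0.007875 × 1.024100 = CHF 12,097,181.25.
The quoted forward undervalues JPY, so borrow JPY, convert to CHF at spot, deposit the CHF at 2.41%, and buy JPY forward at 0.007843 to cover the loan.
Profit = 12,097,181.25 − 11,973,908.10 = CHF 123,273.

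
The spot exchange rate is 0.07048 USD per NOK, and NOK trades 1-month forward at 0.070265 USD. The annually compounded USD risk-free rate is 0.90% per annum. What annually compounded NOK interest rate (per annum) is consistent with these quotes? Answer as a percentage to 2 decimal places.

4.67%

T = 1/12 years.
F/S = 0.070265/0.07048 = 0.9969495 = (growth of USD) / (growth of NOK).
USD growth factor: (1 + 0.0090)^(1/12) = 1.0007469.
Hence g_NOK = 1.003809.
Annualise: 1.003809^(12/1) − 1 = 0.046678 = 4.67%.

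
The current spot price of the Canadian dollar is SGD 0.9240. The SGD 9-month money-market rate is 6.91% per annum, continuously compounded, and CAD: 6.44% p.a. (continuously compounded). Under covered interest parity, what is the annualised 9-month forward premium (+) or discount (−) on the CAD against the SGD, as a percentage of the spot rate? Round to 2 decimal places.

+0.47%

T = 9/12 years.
No-arbitrage forward: 0.924 × 1.0531914 / 1.0494855 = 0.9272628 SGD/CAD.
Annualised premium = (F − S)/S × (1/T) = (0.9272628 − 0.924)/0.924 ÷ (9/12) = 0.47%.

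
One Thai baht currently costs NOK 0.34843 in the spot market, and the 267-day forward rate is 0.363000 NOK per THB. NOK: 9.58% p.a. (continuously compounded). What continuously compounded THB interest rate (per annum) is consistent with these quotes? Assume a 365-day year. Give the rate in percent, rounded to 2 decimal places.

3.98%

T = 267/365 years.
CIP gives F = S · g_NOK/g_THB, so g_NOK/g_THB = 0.363/0.34843 = 1.0418161.
The NOK side grows by e^(0.0958×267/365) = 1.0725922.
So the THB growth factor = 1.0295408.
r = ln(1.0295408)/(267/365) = 0.039799 → 3.98%.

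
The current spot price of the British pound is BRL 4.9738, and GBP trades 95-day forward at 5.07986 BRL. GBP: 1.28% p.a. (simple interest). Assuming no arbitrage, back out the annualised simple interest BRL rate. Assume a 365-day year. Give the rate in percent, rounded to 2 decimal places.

T = 95/365 years.
CIP gives F = S · g_BRL/g_GBP, so g_BRL/g_GBP = 5.07986/4.9738 = 1.0213237.
The GBP side grows by 1 + 0.0128×95/365 = 1.0033315.
So the BRL growth factor = 1.0247262.
(1.0247262 − 1)/T = 0.095001, i.e. 9.50%.

9.50%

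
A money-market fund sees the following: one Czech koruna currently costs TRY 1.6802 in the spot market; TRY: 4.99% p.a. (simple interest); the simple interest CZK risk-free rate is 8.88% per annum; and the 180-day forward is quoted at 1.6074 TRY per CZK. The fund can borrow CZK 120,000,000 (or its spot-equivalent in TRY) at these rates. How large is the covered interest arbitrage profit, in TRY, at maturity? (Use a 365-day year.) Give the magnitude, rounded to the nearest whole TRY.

TRY 5,250,699

T = 180/365 years.
Keep in CZK, deliver into the forward: 120,000,000·1.04379178082·1.6074 = TRY 201,334,909.02.
Swap to TRY now, deposit: 120,000,000·1.6802·1.02460821918 = TRY 206,585,607.58.
The quoted forward undervalues CZK, so borrow CZK, convert to TRY at spot, deposit the TRY at 4.99%, and buy CZK forward at 1.6074 to cover the loan.
The gap between the two covered legs is TRY 5,250,699.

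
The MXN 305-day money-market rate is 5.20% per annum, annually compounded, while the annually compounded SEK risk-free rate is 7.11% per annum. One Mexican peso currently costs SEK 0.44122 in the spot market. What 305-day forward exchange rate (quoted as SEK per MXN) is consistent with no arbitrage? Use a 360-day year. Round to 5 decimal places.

0.44800

T = 305/360 years.
SEK accumulates by (1 + 0.0711)^(305/360) = 1.0599189.
MXN growth factor: (1 + 0.0520)^(305/360) = 1.043884.
Forward (SEK per MXN) = 0.44122 × 1.0599189 / 1.043884 = 0.4479975.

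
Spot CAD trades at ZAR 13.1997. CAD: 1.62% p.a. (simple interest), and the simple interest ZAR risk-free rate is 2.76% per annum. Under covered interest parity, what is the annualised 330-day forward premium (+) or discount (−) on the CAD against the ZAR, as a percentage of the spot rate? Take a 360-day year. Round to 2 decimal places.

+1.12%

T = 330/360 years.
No-arbitrage forward: 13.1997 × 1.025300 / 1.014850 = 13.3356185 ZAR/CAD.
(F − S)/S ÷ T = (13.3356185 − 13.1997)/13.1997/(330/360) = 0.011233 → 1.12%.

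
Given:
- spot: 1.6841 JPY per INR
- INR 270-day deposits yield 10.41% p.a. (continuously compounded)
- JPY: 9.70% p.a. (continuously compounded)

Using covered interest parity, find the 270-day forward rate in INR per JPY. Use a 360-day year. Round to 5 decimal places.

0.59696

T = 270/360 years.
JPY growth factor: e^(0.0970×270/360) = 1.0754616.
INR accumulates by e^(0.1041×270/360) = 1.0812037.
So F = 1.6841 × 1.0754616 / 1.0812037 = 1.675156 (JPY/INR).
Invert for INR per JPY: 1 / 1.675156 = 0.59696.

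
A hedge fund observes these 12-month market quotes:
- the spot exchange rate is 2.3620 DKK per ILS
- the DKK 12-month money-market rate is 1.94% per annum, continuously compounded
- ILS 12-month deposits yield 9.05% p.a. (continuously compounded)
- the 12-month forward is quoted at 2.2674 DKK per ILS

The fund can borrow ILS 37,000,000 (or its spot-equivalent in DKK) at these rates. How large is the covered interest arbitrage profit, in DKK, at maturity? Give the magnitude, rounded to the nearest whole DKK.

T = 1 year.
Invest the ILS and cover forward: 37,000,000 × 1.0947215076 × 2.2674 = DKK 91,840,347.21.
Convert at spot and invest in DKK: 37,000,000 × 2.3620 × 1.0195894028 = DKK 89,105,996.27.
The quoted forward overvalues ILS, so borrow DKK, buy ILS at spot, deposit the ILS at 9.05%, and sell the proceeds forward at 2.2674.
Profit = 91,840,347.21 − 89,105,996.27 = DKK 2,734,351.

DKK 2,734,351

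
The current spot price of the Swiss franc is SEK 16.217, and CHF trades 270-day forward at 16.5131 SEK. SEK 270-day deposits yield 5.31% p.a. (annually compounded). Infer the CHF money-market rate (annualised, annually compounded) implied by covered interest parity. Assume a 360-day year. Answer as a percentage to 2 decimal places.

T = 270/360 years.
By CIP, F/S equals the SEK-to-CHF growth ratio: 16.5131/16.217 = 1.0182586.
The SEK side grows by (1 + 0.0531)^(270/360) = 1.0395663.
So the CHF growth factor = 1.0209256.
r = 1.0209256^(360/270) − 1 = 0.027998 → 2.80%.

2.80%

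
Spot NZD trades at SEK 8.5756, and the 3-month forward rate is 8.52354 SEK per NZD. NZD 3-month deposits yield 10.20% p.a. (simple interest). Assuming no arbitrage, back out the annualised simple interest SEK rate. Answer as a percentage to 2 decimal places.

7.71%

T = 3/12 years.
By CIP, F/S equals the SEK-to-NZD growth ratio: 8.52354/8.5756 = 0.9939293.
NZD growth factor: 1 + 0.1020×3/12 = 1.025500.
So the SEK growth factor = 1.0192745.
r = (1.0192745 − 1)/(3/12) = 0.077098 → 7.71%.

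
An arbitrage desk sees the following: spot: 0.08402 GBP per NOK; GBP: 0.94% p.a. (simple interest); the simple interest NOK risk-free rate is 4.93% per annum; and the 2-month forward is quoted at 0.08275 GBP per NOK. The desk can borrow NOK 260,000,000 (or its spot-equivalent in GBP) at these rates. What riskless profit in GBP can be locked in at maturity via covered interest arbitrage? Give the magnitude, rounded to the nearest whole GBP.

GBP 187,643

T = 2/12 years.
Route A — deposit NOK, sell forward: 260,000,000 × 1.0082166667 × 0.08275 = GBP 21,691,781.58.
Route B — convert at spot, deposit GBP: 260,000,000 × 0.08402 × 1.0015666667 = GBP 21,879,424.15.
The quoted forward undervalues NOK, so borrow NOK, convert to GBP at spot, deposit the GBP at 0.94%, and buy NOK forward at 0.08275 to cover the loan.
Arbitrage profit = |21,691,781.58 − 21,879,424.15| = GBP 187,643.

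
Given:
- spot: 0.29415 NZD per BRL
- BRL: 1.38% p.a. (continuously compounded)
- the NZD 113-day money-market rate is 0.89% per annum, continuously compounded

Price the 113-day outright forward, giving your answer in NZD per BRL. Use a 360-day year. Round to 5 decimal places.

T = 113/360 years.
Growth of 1 NZD over T: e^(0.0089×113/360) = 1.0027975.
BRL accumulates by e^(0.0138×113/360) = 1.0043411.
Forward (NZD per BRL) = 0.29415 × 1.0027975 / 1.0043411 = 0.2936979.

0.29370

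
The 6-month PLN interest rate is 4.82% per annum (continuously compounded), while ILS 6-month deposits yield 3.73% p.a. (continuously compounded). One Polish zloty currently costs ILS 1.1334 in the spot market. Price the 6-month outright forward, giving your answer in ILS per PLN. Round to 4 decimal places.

T = 6/12 years.
Growth of 1 ILS over T: e^(0.0373×6/12) = 1.018825.
Growth of 1 PLN over T: e^(0.0482×6/12) = 1.0243928.
Forward (ILS per PLN) = 1.1334 × 1.018825 / 1.0243928 = 1.127240.

1.1272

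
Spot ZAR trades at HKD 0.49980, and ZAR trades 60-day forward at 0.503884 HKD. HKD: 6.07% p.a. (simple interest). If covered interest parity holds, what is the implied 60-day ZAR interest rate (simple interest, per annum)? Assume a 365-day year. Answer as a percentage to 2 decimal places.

T = 60/365 years.
By CIP, F/S equals the HKD-to-ZAR growth ratio: 0.503884/0.4998 = 1.0081713.
The HKD side grows by 1 + 0.0607×60/365 = 1.0099781.
That pins the ZAR growth at 1.0017922.
(1.0017922 − 1)/T = 0.010903, i.e. 1.09%.

1.09%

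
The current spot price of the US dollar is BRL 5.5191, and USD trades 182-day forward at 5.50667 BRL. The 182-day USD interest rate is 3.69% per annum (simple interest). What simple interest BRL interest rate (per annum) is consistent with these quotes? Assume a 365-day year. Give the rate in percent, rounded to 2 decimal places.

T = 182/365 years.
CIP gives F = S · g_BRL/g_USD, so g_BRL/g_USD = 5.50667/5.5191 = 0.9977478.
The USD side grows by 1 + 0.0369×182/365 = 1.0183995.
That pins the BRL growth at 1.0161059.
r = (1.0161059 − 1)/(182/365) = 0.032300 → 3.23%.

3.23%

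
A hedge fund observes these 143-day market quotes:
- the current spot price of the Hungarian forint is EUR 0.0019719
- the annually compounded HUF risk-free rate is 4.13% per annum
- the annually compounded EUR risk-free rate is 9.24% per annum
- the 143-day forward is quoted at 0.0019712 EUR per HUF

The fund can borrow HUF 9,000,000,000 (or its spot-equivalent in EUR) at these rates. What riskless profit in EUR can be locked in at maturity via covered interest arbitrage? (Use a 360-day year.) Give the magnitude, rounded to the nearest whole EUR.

T = 143/360 years.
Invest the HUF and cover forward: 9,000,000,000 × 1.0162054635 × 0.0019712 = EUR 18,028,297.89.
Convert at spot and invest in EUR: 9,000,000,000 × 0.0019719 × 1.0357288194 = EUR 18,381,182.93.
The quoted forward undervalues HUF, so borrow HUF, convert to EUR at spot, deposit the EUR at 9.24%, and buy HUF forward at 0.0019712 to cover the loan.
Arbitrage profit = |18,028,297.89 − 18,381,182.93| = EUR 352,885.

EUR 352,885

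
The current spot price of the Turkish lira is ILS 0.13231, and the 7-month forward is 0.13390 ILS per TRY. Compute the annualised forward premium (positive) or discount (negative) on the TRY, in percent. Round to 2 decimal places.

+2.06%

T = 7/12 years.
TRY trades forward at +1.20172% vs spot over the period.
×(1/T) gives 2.06% p.a.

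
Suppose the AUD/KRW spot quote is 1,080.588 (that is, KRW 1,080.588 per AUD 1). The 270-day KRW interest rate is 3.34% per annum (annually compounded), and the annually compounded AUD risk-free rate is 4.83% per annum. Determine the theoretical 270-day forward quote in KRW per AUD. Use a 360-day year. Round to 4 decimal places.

T = 270/360 years.
KRW accumulates by (1 + 0.0334)^(270/360) = 1.0249468449.
AUD accumulates by (1 + 0.0483)^(270/360) = 1.0360105771.
CIP: F = S · (grow KRW)/(grow AUD) = 1080.588 × 1.0249468449/1.0360105771 = 1069.048218 KRW per AUD.

1069.0482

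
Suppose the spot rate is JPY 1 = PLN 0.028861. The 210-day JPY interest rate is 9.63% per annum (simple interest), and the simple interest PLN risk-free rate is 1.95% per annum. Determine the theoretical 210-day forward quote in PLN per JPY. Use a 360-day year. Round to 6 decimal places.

0.027637

T = 210/360 years.
PLN accumulates by 1 + 0.0195×210/360 = 1.011375.
Growth of 1 JPY over T: 1 + 0.0963×210/360 = 1.056175.
CIP: F = S · (grow PLN)/(grow JPY) = 0.028861 × 1.011375/1.056175 = 0.02763680 PLN per JPY.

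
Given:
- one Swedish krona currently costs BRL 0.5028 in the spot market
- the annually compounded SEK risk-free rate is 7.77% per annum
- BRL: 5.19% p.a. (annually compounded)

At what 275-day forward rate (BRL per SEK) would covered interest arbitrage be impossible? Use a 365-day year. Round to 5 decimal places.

0.49370

T = 275/365 years.
BRL growth factor: (1 + 0.0519)^(275/365) = 1.0388578.
Growth of 1 SEK over T: (1 + 0.0777)^(275/365) = 1.0579977.
CIP: F = S · (grow BRL)/(grow SEK) = 0.5028 × 1.0388578/1.0579977 = 0.4937040 BRL per SEK.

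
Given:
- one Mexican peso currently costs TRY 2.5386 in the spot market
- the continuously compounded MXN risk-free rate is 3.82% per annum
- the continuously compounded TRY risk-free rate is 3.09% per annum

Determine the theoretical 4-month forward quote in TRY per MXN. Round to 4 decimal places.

2.5324

T = 4/12 years.
TRY growth factor: e^(0.0309×4/12) = 1.0103532.
MXN accumulates by e^(0.0382×4/12) = 1.0128147.
Forward (TRY per MXN) = 2.5386 × 1.0103532 / 1.0128147 = 2.532430.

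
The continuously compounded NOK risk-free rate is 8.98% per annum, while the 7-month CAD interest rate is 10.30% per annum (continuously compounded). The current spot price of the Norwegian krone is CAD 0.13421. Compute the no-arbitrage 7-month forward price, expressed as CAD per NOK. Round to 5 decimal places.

T = 7/12 years.
CAD accumulates by e^(0.1030×7/12) = 1.061925.
NOK growth factor: e^(0.0898×7/12) = 1.0537796.
CIP: F = S · (grow CAD)/(grow NOK) = 0.13421 × 1.061925/1.0537796 = 0.1352474 CAD per NOK.

0.13525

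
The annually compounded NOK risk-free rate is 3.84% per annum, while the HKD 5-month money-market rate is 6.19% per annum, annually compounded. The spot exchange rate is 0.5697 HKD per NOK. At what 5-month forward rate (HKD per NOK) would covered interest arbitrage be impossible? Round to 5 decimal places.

0.57504

T = 5/12 years.
HKD growth factor: (1 + 0.0619)^(5/12) = 1.0253406.
NOK accumulates by (1 + 0.0384)^(5/12) = 1.0158243.
CIP: F = S · (grow HKD)/(grow NOK) = 0.5697 × 1.0253406/1.0158243 = 0.5750370 HKD per NOK.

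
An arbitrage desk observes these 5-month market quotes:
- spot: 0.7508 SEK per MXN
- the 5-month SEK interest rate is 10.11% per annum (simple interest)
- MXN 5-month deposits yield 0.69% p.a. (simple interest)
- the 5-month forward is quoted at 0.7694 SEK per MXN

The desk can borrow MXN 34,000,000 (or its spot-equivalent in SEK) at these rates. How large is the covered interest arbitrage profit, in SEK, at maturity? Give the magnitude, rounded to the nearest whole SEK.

SEK 367,724

T = 5/12 years.
Invest the MXN and cover forward: 34,000,000 × 1.002875 × 0.7694 = SEK 26,234,808.85.
Convert at spot and invest in SEK: 34,000,000 × 0.7508 × 1.042125 = SEK 26,602,533.30.
The quoted forward undervalues MXN, so borrow MXN, convert to SEK at spot, deposit the SEK at 10.11%, and buy MXN forward at 0.7694 to cover the loan.
Arbitrage profit = |26,234,808.85 − 26,602,533.30| = SEK 367,724.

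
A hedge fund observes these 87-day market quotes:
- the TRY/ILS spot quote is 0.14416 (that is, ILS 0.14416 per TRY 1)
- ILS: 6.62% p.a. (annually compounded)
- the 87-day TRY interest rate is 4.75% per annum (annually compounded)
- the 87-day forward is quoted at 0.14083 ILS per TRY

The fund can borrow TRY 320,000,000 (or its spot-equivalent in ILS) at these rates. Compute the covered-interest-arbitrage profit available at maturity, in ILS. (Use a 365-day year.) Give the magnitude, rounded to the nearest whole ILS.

ILS 1,274,595

T = 87/365 years.
Invest the TRY and cover forward: 320,000,000 × 1.0111226468 × 0.14083 = ILS 45,566,848.75.
Convert at spot and invest in ILS: 320,000,000 × 0.14416 × 1.0153961691 = ILS 46,841,443.76.
The quoted forward undervalues TRY, so borrow TRY, convert to ILS at spot, deposit the ILS at 6.62%, and buy TRY forward at 0.14083 to cover the loan.
Arbitrage profit = |45,566,848.75 − 46,841,443.76| = ILS 1,274,595.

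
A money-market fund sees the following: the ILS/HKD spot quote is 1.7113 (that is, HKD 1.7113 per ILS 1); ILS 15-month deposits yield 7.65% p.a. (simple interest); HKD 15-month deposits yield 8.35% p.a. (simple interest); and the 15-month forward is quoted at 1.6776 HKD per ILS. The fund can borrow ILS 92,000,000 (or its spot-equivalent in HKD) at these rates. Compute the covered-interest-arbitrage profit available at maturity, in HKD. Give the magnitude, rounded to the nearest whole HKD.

HKD 4,774,472

T = 15/12 years.
Invest the ILS and cover forward: 92,000,000 × 1.095625 × 1.6776 = HKD 169,097,886.00.
Convert at spot and invest in HKD: 92,000,000 × 1.7113 × 1.104375 = HKD 173,872,358.25.
The quoted forward undervalues ILS, so borrow ILS, convert to HKD at spot, deposit the HKD at 8.35%, and buy ILS forward at 1.6776 to cover the loan.
Profit = 173,872,358.25 − 169,097,886.00 = HKD 4,774,472.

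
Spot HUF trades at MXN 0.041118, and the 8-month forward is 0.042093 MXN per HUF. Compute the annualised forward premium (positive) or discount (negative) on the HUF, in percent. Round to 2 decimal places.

T = 8/12 years.
(F − S)/S = (0.042093 − 0.041118)/0.041118 = 0.0237122.
×(1/T) gives 3.56% p.a.

+3.56%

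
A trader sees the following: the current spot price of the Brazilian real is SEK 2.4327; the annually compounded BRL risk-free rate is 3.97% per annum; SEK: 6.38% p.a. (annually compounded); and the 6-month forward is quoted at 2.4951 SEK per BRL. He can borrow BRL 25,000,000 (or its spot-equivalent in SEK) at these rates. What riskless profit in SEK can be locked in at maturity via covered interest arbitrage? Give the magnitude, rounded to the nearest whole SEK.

SEK 876,059

T = 6/12 years.
Keep in BRL, deliver into the forward: 25,000,000·1.019656805·2.4951 = SEK 63,603,642.35.
Swap to SEK now, deposit: 25,000,000·2.4327·1.0314068063 = SEK 62,727,583.44.
The quoted forward overvalues BRL, so borrow SEK, buy BRL at spot, deposit the BRL at 3.97%, and sell the proceeds forward at 2.4951.
Profit = 63,603,642.35 − 62,727,583.44 = SEK 876,059.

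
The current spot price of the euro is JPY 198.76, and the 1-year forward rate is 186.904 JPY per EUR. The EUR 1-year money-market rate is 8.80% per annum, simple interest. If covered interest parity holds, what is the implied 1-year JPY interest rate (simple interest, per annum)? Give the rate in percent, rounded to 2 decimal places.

T = 1 year.
By CIP, F/S equals the JPY-to-EUR growth ratio: 186.904/198.76 = 0.9403502.
EUR growth factor: 1 + 0.0880×1 = 1.088000.
Hence g_JPY = 1.023101.
r = (1.023101 − 1)/1 = 0.023101 → 2.31%.

2.31%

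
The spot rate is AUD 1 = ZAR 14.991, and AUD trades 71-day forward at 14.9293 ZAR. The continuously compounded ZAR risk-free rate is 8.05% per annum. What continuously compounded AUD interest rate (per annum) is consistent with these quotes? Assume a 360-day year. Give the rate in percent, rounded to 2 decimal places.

10.14%

T = 71/360 years.
F/S = 14.9293/14.991 = 0.9958842 = (growth of ZAR) / (growth of AUD).
The ZAR side grows by e^(0.0805×71/360) = 1.0160031.
Hence g_AUD = 1.020202.
r = ln(1.020202)/(71/360) = 0.101412 → 10.14%.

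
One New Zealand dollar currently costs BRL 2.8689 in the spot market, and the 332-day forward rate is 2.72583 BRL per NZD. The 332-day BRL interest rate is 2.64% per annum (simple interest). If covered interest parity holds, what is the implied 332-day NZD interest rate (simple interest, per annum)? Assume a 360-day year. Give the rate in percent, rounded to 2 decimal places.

8.47%

T = 332/360 years.
F/S = 2.72583/2.8689 = 0.9501307 = (growth of BRL) / (growth of NZD).
BRL growth factor: 1 + 0.0264×332/360 = 1.0243467.
That pins the NZD growth at 1.0781114.
r = (1.0781114 − 1)/(332/360) = 0.084699 → 8.47%.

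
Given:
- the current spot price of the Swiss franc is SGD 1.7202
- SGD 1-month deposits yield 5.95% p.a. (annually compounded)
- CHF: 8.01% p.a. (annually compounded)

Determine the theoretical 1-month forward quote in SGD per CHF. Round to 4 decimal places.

T = 1/12 years.
SGD growth factor: (1 + 0.0595)^(1/12) = 1.004828.
CHF growth factor: (1 + 0.0801)^(1/12) = 1.0064418.
CIP: F = S · (grow SGD)/(grow CHF) = 1.7202 × 1.004828/1.0064418 = 1.717442 SGD per CHF.

1.7174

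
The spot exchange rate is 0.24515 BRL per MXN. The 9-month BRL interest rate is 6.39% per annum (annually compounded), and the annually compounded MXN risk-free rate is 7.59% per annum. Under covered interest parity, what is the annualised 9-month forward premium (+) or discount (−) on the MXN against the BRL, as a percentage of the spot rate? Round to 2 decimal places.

T = 9/12 years.
No-arbitrage forward: 0.24515 × 1.047552 / 1.0564013 = 0.24309642 BRL/MXN.
(F − S)/S ÷ T = (0.24309642 − 0.24515)/0.24515/(9/12) = -0.011169 → -1.12%.

-1.12%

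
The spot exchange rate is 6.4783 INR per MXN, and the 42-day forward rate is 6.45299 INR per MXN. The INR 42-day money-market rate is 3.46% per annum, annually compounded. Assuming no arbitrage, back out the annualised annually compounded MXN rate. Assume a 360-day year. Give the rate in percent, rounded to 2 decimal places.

6.99%

T = 42/360 years.
CIP gives F = S · g_INR/g_MXN, so g_INR/g_MXN = 6.45299/6.4783 = 0.9960931.
INR growth factor: (1 + 0.0346)^(42/360) = 1.0039763.
Hence g_MXN = 1.0079141.
Annualise: 1.0079141^(360/42) − 1 = 0.069903 = 6.99%.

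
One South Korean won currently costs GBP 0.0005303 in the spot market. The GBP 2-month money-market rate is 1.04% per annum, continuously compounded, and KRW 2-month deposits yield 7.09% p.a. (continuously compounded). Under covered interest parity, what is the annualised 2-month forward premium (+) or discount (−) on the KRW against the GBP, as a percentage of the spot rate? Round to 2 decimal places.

T = 2/12 years.
F = S · g_GBP/g_KRW = 0.0005303 × 1.0017348/1.0118868 = 0.0005249796.
Annualised premium = (F − S)/S × (1/T) = (0.0005249796 − 0.0005303)/0.0005303 ÷ (2/12) = -6.02%.

-6.02%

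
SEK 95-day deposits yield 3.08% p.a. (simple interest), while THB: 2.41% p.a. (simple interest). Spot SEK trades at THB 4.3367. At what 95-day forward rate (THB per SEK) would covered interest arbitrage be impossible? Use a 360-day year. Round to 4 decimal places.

T = 95/360 years.
THB accumulates by 1 + 0.0241×95/360 = 1.0063597.
Growth of 1 SEK over T: 1 + 0.0308×95/360 = 1.0081278.
Forward (THB per SEK) = 4.3367 × 1.0063597 / 1.0081278 = 4.329094.

4.3291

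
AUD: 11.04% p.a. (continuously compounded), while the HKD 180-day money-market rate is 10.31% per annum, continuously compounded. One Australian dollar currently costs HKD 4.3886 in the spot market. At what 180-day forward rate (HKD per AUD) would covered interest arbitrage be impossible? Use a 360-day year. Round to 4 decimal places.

4.3726

T = 180/360 years.
HKD accumulates by e^(0.1031×180/360) = 1.0529018.
AUD growth factor: e^(0.1104×180/360) = 1.0567519.
So F = 4.3886 × 1.0529018 / 1.0567519 = 4.372611 (HKD/AUD).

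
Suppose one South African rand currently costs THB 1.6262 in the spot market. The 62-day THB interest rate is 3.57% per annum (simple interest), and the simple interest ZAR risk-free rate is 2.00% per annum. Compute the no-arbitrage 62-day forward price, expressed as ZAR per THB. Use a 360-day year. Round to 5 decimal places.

T = 62/360 years.
THB accumulates by 1 + 0.0357×62/360 = 1.0061483.
ZAR accumulates by 1 + 0.0200×62/360 = 1.0034444.
Forward (THB per ZAR) = 1.6262 × 1.0061483 / 1.0034444 = 1.630582.
Quoted the other way: 1/1.630582 = 0.61328 ZAR per THB.

0.61328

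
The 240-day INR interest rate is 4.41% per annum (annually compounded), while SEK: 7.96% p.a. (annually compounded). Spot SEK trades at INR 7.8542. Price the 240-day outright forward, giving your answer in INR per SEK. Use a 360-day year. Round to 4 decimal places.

T = 240/360 years.
INR accumulates by (1 + 0.0441)^(240/360) = 1.029188.
SEK accumulates by (1 + 0.0796)^(240/360) = 1.0523865.
So F = 7.8542 × 1.029188 / 1.0523865 = 7.681064 (INR/SEK).

7.6811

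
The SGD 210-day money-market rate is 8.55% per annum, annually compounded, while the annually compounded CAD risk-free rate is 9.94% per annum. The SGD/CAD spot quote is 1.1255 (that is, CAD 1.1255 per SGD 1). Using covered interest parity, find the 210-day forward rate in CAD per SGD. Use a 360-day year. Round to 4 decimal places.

T = 210/360 years.
CAD accumulates by (1 + 0.0994)^(210/360) = 1.0568358.
SGD accumulates by (1 + 0.0855)^(210/360) = 1.0490207.
Forward (CAD per SGD) = 1.1255 × 1.0568358 / 1.0490207 = 1.133885.

1.1339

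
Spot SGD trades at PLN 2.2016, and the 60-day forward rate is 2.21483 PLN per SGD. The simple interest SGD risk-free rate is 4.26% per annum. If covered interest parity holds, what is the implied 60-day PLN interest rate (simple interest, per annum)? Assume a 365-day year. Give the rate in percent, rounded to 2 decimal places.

T = 60/365 years.
F/S = 2.21483/2.2016 = 1.0060093 = (growth of PLN) / (growth of SGD).
The SGD side grows by 1 + 0.0426×60/365 = 1.0070027.
Hence g_PLN = 1.0130541.
(1.0130541 − 1)/T = 0.079412, i.e. 7.94%.

7.94%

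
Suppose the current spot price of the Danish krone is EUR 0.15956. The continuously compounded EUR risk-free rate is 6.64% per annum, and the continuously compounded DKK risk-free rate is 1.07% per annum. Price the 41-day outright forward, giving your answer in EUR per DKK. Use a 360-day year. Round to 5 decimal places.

T = 41/360 years.
Growth of 1 EUR over T: e^(0.0664×41/360) = 1.0075909.
Growth of 1 DKK over T: e^(0.0107×41/360) = 1.0012194.
Forward (EUR per DKK) = 0.15956 × 1.0075909 / 1.0012194 = 0.1605754.

0.16058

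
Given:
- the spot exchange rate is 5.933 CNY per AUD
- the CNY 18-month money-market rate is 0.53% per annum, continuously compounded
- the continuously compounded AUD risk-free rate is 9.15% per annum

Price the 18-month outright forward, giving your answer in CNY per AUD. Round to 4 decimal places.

T = 18/12 years.
Growth of 1 CNY over T: e^(0.0053×18/12) = 1.0079817.
Growth of 1 AUD over T: e^(0.0915×18/12) = 1.1471149.
CIP: F = S · (grow CNY)/(grow AUD) = 5.933 × 1.0079817/1.1471149 = 5.213388 CNY per AUD.

5.2134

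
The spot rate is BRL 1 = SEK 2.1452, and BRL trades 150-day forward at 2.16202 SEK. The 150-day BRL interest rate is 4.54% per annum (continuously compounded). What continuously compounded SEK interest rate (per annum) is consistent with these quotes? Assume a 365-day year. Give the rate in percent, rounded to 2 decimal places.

T = 150/365 years.
F/S = 2.16202/2.1452 = 1.0078408 = (growth of SEK) / (growth of BRL).
The BRL side grows by e^(0.0454×150/365) = 1.0188327.
That pins the SEK growth at 1.0268212.
r = ln(1.0268212)/(150/365) = 0.064405 → 6.44%.

6.44%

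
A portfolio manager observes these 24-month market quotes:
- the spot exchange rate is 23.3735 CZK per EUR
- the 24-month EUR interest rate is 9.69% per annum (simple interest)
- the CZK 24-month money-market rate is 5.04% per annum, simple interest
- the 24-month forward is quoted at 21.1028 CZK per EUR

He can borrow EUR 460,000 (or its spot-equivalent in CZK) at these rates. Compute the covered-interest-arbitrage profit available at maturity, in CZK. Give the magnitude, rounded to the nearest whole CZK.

CZK 247,032

T = 2 years.
Invest the EUR and cover forward: 460,000 × 1.193800 × 21.1028 = CZK 11,588,560.41.
Convert at spot and invest in CZK: 460,000 × 23.3735 × 1.100800 = CZK 11,835,592.45.
The quoted forward undervalues EUR, so borrow EUR, convert to CZK at spot, deposit the CZK at 5.04%, and buy EUR forward at 21.1028 to cover the loan.
The gap between the two covered legs is CZK 247,032.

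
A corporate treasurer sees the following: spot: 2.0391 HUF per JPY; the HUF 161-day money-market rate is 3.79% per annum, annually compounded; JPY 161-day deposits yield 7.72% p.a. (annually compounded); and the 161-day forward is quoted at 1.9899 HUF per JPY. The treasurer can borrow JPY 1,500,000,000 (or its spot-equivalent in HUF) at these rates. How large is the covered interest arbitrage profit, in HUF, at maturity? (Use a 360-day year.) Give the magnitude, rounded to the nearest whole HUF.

T = 161/360 years.
Keep in JPY, deliver into the forward: 1,500,000,000·1.033816937327·1.9899 = HUF 3,085,788,485.38.
Swap to HUF now, deposit: 1,500,000,000·2.0391·1.016775572458 = HUF 3,109,960,604.70.
The quoted forward undervalues JPY, so borrow JPY, convert to HUF at spot, deposit the HUF at 3.79%, and buy JPY forward at 1.9899 to cover the loan.
Profit = 3,109,960,604.70 − 3,085,788,485.38 = HUF 24,172,119.

HUF 24,172,119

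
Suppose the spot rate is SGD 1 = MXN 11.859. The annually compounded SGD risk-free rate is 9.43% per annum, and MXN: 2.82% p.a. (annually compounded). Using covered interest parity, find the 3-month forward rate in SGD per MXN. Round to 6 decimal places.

0.085648

T = 3/12 years.
MXN accumulates by (1 + 0.0282)^(3/12) = 1.0069766.
SGD accumulates by (1 + 0.0943)^(3/12) = 1.0227844.
CIP: F = S · (grow MXN)/(grow SGD) = 11.859 × 1.0069766/1.0227844 = 11.67571 MXN per SGD.
Quoted the other way: 1/11.67571 = 0.085648 SGD per MXN.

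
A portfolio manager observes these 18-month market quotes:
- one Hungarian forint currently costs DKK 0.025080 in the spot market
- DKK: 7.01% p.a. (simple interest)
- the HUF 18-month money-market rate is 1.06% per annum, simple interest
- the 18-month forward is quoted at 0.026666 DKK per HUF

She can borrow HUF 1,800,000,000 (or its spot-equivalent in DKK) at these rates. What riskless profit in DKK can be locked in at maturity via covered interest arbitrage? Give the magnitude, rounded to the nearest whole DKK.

T = 18/12 years.
Keep in HUF, deliver into the forward: 1,800,000,000·1.015900·0.026666 = DKK 48,761,980.92.
Swap to DKK now, deposit: 1,800,000,000·0.025080·1.105150 = DKK 49,890,891.60.
The quoted forward undervalues HUF, so borrow HUF, convert to DKK at spot, deposit the DKK at 7.01%, and buy HUF forward at 0.026666 to cover the loan.
Arbitrage profit = |48,761,980.92 − 49,890,891.60| = DKK 1,128,911.

DKK 1,128,911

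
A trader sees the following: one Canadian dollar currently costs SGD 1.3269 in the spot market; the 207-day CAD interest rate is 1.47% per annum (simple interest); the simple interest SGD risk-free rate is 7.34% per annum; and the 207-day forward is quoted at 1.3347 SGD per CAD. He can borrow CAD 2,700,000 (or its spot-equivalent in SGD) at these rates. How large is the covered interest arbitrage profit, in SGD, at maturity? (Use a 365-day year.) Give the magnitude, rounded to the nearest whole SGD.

T = 207/365 years.
Route A — deposit CAD, sell forward: 2,700,000 × 1.008336712 × 1.3347 = SGD 3,633,732.93.
Route B — convert at spot, deposit SGD: 2,700,000 × 1.3269 × 1.041626849 = SGD 3,731,763.60.
The quoted forward undervalues CAD, so borrow CAD, convert to SGD at spot, deposit the SGD at 7.34%, and buy CAD forward at 1.3347 to cover the loan.
Arbitrage profit = |3,633,732.93 − 3,731,763.60| = SGD 98,031.

SGD 98,031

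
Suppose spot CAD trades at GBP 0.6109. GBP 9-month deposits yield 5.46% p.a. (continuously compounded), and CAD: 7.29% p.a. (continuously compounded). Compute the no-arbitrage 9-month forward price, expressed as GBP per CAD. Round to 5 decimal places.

0.60257

T = 9/12 years.
Growth of 1 GBP over T: e^(0.0546×9/12) = 1.041800.
Growth of 1 CAD over T: e^(0.0729×9/12) = 1.0561973.
So F = 0.6109 × 1.041800 / 1.0561973 = 0.6025727 (GBP/CAD).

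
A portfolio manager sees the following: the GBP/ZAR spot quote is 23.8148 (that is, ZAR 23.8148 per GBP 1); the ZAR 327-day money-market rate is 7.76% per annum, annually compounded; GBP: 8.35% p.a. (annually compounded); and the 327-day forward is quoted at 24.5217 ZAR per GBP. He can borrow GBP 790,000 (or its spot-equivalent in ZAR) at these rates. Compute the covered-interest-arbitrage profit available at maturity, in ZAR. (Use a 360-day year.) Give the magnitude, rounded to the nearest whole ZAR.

ZAR 700,762

T = 327/360 years.
Invest the GBP and cover forward: 790,000 × 1.0755640184 × 24.5217 = ZAR 20,835,979.97.
Convert at spot and invest in ZAR: 790,000 × 23.8148 × 1.0702427741 = ZAR 20,135,217.92.
The quoted forward overvalues GBP, so borrow ZAR, buy GBP at spot, deposit the GBP at 8.35%, and sell the proceeds forward at 24.5217.
Arbitrage profit = |20,835,979.97 − 20,135,217.92| = ZAR 700,762.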